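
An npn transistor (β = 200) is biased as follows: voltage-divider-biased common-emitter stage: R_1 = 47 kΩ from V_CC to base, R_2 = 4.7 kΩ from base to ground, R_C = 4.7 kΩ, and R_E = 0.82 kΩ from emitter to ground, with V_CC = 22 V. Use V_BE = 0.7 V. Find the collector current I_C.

I_C ≈ 1.5 mA

Thevenize the base divider: V_Th = V_CC·R_2/(R_1+R_2) = 22×4.7/51.7 = 2 V, R_Th = R_1‖R_2 = 4.27 kΩ.
Base-emitter loop: V_Th = I_B·R_Th + V_BE + (β+1)I_B·R_E, so I_B = (2 − 0.7) / (4.27 + 201×0.82) = 0.00769 mA.
I_C = β·I_B = 200×0.00769 = 1.54 mA, and I_E = (β+1)I_B = 1.55 mA.
V_CE = V_CC − I_C·R_C − I_E·R_E = 22 − 1.54×4.7 − 1.55×0.82 = 13.5 V.
V_CE = 13.5 V > 0.2 V confirms active-region operation.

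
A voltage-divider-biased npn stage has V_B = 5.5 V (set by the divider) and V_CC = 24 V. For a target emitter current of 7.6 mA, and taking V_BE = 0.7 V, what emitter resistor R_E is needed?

R_E ≈ 0.63 kΩ

V_E = V_B − V_BE = 5.5 − 0.7 = 4.8 V.
R_E = V_E / I_E = 4.8 / 7.6 = 0.632 kΩ.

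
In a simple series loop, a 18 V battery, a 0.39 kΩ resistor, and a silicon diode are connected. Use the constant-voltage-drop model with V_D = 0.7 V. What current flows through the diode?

KVL around the loop: 18 = V_D + I·R = 0.7 + I × 0.39 kΩ.
So I = (18 − 0.7) / 0.39 kΩ = 17.3 / 0.39 = 44.4 mA.

I ≈ 44 mA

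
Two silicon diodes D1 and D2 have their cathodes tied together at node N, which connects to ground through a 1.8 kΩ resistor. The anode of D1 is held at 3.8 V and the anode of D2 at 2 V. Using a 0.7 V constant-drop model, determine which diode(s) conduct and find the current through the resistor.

Only D1 conducts; I_R ≈ 1.7 mA

Assume both conduct. Then node N would need to be at both 3.8−0.7 = 3.1 V and 2−0.7 = 1.3 V, which is impossible.
Assume only D1 conducts: V_N = 3.8 − 0.7 = 3.1 V, so I_R = 3.1/1.8 = 1.72 mA.
Check D2: its anode-to-cathode voltage is 2 − 3.1 = -1.1 V < 0.7 V, so it is off. The assumption is consistent.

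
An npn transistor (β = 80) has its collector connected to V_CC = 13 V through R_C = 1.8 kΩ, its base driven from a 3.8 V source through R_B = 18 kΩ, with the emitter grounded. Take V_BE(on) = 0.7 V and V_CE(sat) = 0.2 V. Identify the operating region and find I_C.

saturation; I_C ≈ 7.1 mA

Assume active: I_B = (3.8 − 0.7)/18 = 0.172 mA, giving I_C = β·I_B = 13.8 mA.
But then V_CE = 13 − 13.8×1.8 = -11.8 V < V_CE(sat) = 0.2 V — impossible in the active region.
So the transistor is saturated. With V_CE = 0.2 V, I_C = (V_CC − 0.2)/R_C = 12.8/1.8 = 7.11 mA.
Check: β·I_B = 13.8 mA > I_C = 7.11 mA, confirming saturation.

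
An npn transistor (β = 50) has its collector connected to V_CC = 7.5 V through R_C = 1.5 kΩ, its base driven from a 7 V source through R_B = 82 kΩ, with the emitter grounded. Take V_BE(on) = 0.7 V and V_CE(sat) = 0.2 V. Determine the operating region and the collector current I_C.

Assume active. Base-emitter loop: I_B = (V_BB − V_BE)/R_B = (7 − 0.7)/82 = 0.0768 mA.
I_C = β·I_B = 50×0.0768 = 3.84 mA.
V_CE = V_CC − I_C·R_C = 7.5 − 3.84×1.5 = 1.74 V > V_CE(sat), so the active-region assumption holds.

active; I_C ≈ 3.8 mA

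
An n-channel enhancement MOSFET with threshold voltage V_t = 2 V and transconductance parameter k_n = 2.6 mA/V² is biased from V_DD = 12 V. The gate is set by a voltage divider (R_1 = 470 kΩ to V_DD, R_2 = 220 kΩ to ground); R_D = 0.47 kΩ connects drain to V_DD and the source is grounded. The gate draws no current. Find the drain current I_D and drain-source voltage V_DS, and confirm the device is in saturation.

V_G = V_DD·R_2/(R_1+R_2) = 12×220/690 = 3.83 V. With the source grounded, V_GS = V_G = 3.83 V.
Assume saturation: I_D = (k_n/2)(V_GS − V_t)² = (2.6/2)×(3.83 − 2)² = 1.3×1.83² = 4.33 mA.
V_DS = V_DD − I_D·R_D = 12 − 4.33×0.47 = 9.96 V.
Saturation requires V_DS ≥ V_GS − V_t = 1.83 V; 9.96 ≥ 1.83 ✓.

I_D ≈ 4.3 mA, V_DS ≈ 10 V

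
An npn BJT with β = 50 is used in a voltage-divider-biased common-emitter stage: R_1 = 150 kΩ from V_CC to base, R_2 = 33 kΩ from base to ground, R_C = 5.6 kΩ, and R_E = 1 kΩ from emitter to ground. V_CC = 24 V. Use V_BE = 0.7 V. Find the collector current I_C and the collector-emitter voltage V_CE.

Thevenize the base divider: V_Th = V_CC·R_2/(R_1+R_2) = 24×33/183 = 4.33 V, R_Th = R_1‖R_2 = 27 kΩ.
Base-emitter loop: V_Th = I_B·R_Th + V_BE + (β+1)I_B·R_E, so I_B = (4.33 − 0.7) / (27 + 51×1) = 0.0465 mA.
I_C = β·I_B = 50×0.0465 = 2.32 mA, and I_E = (β+1)I_B = 2.37 mA.
V_CE = V_CC − I_C·R_C − I_E·R_E = 24 − 2.32×5.6 − 2.37×1 = 8.61 V.
V_CE = 8.61 V > 0.2 V confirms active-region operation.

I_C ≈ 2.3 mA, V_CE ≈ 8.6 V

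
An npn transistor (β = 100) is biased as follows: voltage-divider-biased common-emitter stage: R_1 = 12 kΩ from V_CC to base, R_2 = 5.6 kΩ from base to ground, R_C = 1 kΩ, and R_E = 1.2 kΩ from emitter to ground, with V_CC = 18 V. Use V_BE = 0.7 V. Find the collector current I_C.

Thevenize the base divider: V_Th = V_CC·R_2/(R_1+R_2) = 18×5.6/17.6 = 5.73 V, R_Th = R_1‖R_2 = 3.82 kΩ.
Base-emitter loop: V_Th = I_B·R_Th + V_BE + (β+1)I_B·R_E, so I_B = (5.73 − 0.7) / (3.82 + 101×1.2) = 0.0402 mA.
I_C = β·I_B = 100×0.0402 = 4.02 mA, and I_E = (β+1)I_B = 4.06 mA.
V_CE = V_CC − I_C·R_C − I_E·R_E = 18 − 4.02×1 − 4.06×1.2 = 9.11 V.
V_CE = 9.11 V > 0.2 V confirms active-region operation.

I_C ≈ 4 mA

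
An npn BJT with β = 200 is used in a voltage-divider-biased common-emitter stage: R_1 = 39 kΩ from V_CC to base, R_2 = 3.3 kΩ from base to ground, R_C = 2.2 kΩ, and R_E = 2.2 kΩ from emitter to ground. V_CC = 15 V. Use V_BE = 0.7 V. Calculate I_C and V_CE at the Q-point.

Thevenize the base divider: V_Th = V_CC·R_2/(R_1+R_2) = 15×3.3/42.3 = 1.17 V, R_Th = R_1‖R_2 = 3.04 kΩ.
Base-emitter loop: V_Th = I_B·R_Th + V_BE + (β+1)I_B·R_E, so I_B = (1.17 − 0.7) / (3.04 + 201×2.2) = 0.00106 mA.
I_C = β·I_B = 200×0.00106 = 0.211 mA, and I_E = (β+1)I_B = 0.212 mA.
V_CE = V_CC − I_C·R_C − I_E·R_E = 15 − 0.211×2.2 − 0.212×2.2 = 14.1 V.
V_CE = 14.1 V > 0.2 V confirms active-region operation.

I_C ≈ 0.21 mA, V_CE ≈ 14 V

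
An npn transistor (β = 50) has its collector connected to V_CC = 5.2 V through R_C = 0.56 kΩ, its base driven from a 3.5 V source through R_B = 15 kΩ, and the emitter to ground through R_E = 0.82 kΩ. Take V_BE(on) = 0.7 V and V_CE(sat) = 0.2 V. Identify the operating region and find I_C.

active; I_C ≈ 2.5 mA

Assume active. Base-emitter loop: I_B = (V_BB − V_BE)/(R_B + (β+1)R_E) = (3.5 − 0.7)/(15 + 51×0.82) = 0.0493 mA.
I_C = β·I_B = 50×0.0493 = 2.46 mA.
V_CE = V_CC − I_C·R_C − I_E·R_E = 5.2 − 2.46×0.56 − 2.51×0.82 = 1.76 V > V_CE(sat), so the active-region assumption holds.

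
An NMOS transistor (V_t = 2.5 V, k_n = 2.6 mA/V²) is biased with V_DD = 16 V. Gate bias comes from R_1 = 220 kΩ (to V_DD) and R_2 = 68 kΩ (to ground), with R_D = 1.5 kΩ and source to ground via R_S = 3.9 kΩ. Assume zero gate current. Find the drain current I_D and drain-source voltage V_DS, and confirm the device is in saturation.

V_G = V_DD·R_2/(R_1+R_2) = 16×68/288 = 3.78 V.
Assume saturation: I_D = (k_n/2)(V_GS − V_t)² with V_GS = V_G − I_D·R_S = 3.78 − 3.9·I_D.
Substituting gives 19.8·I_D² − 14·I_D + 2.12 = 0, with roots I_D = 0.222 or 0.484 mA.
The root I_D = 0.484 mA gives V_GS = 1.89 V ≤ V_t, so take I_D = 0.222 mA.
Then V_GS = 2.91 V and V_DS = V_DD − I_D(R_D+R_S) = 16 − 0.222×5.4 = 14.8 V.
Saturation requires V_DS ≥ V_GS − V_t = 0.413 V; 14.8 ≥ 0.413 ✓.

I_D ≈ 0.22 mA, V_DS ≈ 15 V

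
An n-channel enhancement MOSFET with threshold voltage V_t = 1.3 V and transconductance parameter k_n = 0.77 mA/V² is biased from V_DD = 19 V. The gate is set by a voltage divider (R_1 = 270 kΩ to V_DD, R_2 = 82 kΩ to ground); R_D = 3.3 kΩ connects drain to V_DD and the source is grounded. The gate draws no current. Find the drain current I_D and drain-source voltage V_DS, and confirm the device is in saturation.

I_D ≈ 3.8 mA, V_DS ≈ 6.6 V

V_G = V_DD·R_2/(R_1+R_2) = 19×82/352 = 4.43 V. With the source grounded, V_GS = V_G = 4.43 V.
Assume saturation: I_D = (k_n/2)(V_GS − V_t)² = (0.77/2)×(4.43 − 1.3)² = 0.385×3.13² = 3.76 mA.
V_DS = V_DD − I_D·R_D = 19 − 3.76×3.3 = 6.58 V.
Saturation requires V_DS ≥ V_GS − V_t = 3.13 V; 6.58 ≥ 3.13 ✓.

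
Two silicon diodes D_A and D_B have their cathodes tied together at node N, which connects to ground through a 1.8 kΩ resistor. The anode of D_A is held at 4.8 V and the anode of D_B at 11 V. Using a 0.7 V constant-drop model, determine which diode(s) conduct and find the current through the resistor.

Only D_B conducts; I_R ≈ 5.7 mA

Assume both conduct. Then node N would need to be at both 4.8−0.7 = 4.1 V and 11−0.7 = 10.3 V, which is impossible.
Assume only D_B conducts: V_N = 11 − 0.7 = 10.3 V, so I_R = 10.3/1.8 = 5.72 mA.
Check D_A: its anode-to-cathode voltage is 4.8 − 10.3 = -5.5 V < 0.7 V, so it is off. The assumption is consistent.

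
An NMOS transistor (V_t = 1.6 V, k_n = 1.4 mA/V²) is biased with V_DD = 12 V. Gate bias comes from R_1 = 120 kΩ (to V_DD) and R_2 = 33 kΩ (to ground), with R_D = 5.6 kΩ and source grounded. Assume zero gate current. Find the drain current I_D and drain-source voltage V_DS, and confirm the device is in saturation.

I_D ≈ 0.68 mA, V_DS ≈ 8.2 V

V_G = V_DD·R_2/(R_1+R_2) = 12×33/153 = 2.59 V. With the source grounded, V_GS = V_G = 2.59 V.
Assume saturation: I_D = (k_n/2)(V_GS − V_t)² = (1.4/2)×(2.59 − 1.6)² = 0.7×0.988² = 0.684 mA.
V_DS = V_DD − I_D·R_D = 12 − 0.684×5.6 = 8.17 V.
Saturation requires V_DS ≥ V_GS − V_t = 0.988 V; 8.17 ≥ 0.988 ✓.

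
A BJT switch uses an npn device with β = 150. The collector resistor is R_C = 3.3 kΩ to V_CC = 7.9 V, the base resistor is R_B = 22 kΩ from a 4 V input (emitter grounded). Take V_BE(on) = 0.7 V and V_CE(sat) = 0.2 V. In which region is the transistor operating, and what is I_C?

saturation; I_C ≈ 2.3 mA

Assume active: I_B = (4 − 0.7)/22 = 0.15 mA, giving I_C = β·I_B = 22.5 mA.
But then V_CE = 7.9 − 22.5×3.3 = -66.3 V < V_CE(sat) = 0.2 V — impossible in the active region.
So the transistor is saturated. With V_CE = 0.2 V, I_C = (V_CC − 0.2)/R_C = 7.7/3.3 = 2.33 mA.
Check: β·I_B = 22.5 mA > I_C = 2.33 mA, confirming saturation.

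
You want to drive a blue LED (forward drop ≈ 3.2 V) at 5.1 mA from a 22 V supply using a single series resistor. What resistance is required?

The resistor drops V_S − V_D = 22 − 3.2 = 18.8 V at 5.1 mA.
R = 18.8 V / 5.1 mA = 3.69 kΩ.

R ≈ 3.7 kΩ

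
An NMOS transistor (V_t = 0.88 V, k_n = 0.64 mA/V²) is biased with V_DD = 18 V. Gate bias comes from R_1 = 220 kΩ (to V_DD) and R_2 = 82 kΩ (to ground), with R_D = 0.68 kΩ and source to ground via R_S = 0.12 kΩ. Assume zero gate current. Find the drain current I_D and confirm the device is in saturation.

V_G = V_DD·R_2/(R_1+R_2) = 18×82/302 = 4.89 V.
Assume saturation: I_D = (k_n/2)(V_GS − V_t)² with V_GS = V_G − I_D·R_S = 4.89 − 0.12·I_D.
Substituting gives 0.00461·I_D² − 1.31·I_D + 5.14 = 0, with roots I_D = 3.99 or 280 mA.
The root I_D = 280 mA gives V_GS = -28.7 V ≤ V_t, so take I_D = 3.99 mA.
Then V_GS = 4.41 V and V_DS = V_DD − I_D(R_D+R_S) = 18 − 3.99×0.8 = 14.8 V.
Saturation requires V_DS ≥ V_GS − V_t = 3.53 V; 14.8 ≥ 3.53 ✓.

I_D ≈ 4 mA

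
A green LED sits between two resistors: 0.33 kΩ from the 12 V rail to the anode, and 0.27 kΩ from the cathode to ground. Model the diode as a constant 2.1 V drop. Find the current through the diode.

I ≈ 16 mA

The two resistors are in series with the diode, so KVL gives 12 = I·0.33 + 2.1 + I·0.27.
I = (12 − 2.1) / (0.33 + 0.27) kΩ = 9.9 / 0.6 = 16.5 mA.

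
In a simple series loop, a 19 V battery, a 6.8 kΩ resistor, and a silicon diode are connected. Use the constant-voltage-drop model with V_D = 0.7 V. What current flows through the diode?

KVL around the loop: 19 = V_D + I·R = 0.7 + I × 6.8 kΩ.
So I = (19 − 0.7) / 6.8 kΩ = 18.3 / 6.8 = 2.69 mA.

I ≈ 2.7 mA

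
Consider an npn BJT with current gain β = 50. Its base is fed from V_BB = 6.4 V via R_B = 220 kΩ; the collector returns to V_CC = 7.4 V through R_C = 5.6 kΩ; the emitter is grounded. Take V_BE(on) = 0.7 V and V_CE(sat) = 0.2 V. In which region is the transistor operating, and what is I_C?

Assume active: I_B = (6.4 − 0.7)/220 = 0.0259 mA, giving I_C = β·I_B = 1.3 mA.
But then V_CE = 7.4 − 1.3×5.6 = 0.145 V < V_CE(sat) = 0.2 V — impossible in the active region.
So the transistor is saturated. With V_CE = 0.2 V, I_C = (V_CC − 0.2)/R_C = 7.2/5.6 = 1.29 mA.
Check: β·I_B = 1.3 mA > I_C = 1.29 mA, confirming saturation.

saturation; I_C ≈ 1.3 mA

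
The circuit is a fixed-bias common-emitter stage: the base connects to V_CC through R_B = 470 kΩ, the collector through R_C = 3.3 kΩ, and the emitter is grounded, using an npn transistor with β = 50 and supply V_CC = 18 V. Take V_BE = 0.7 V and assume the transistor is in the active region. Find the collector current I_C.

I_C ≈ 1.8 mA

Base loop: V_CC = I_B·R_B + V_BE, so I_B = (18 − 0.7)/470 kΩ = 0.0368 mA.
In the active region I_C = β·I_B = 50 × 0.0368 = 1.84 mA.
Collector loop: V_CE = V_CC − I_C·R_C = 18 − 1.84×3.3 = 11.9 V.
Since V_CE = 11.9 V > V_CE(sat) ≈ 0.2 V, the transistor is in the active region as assumed.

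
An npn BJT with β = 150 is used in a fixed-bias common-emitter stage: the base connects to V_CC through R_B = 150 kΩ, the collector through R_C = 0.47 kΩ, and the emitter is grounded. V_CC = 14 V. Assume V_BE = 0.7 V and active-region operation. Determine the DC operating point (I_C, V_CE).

Base loop: V_CC = I_B·R_B + V_BE, so I_B = (14 − 0.7)/150 kΩ = 0.0887 mA.
In the active region I_C = β·I_B = 150 × 0.0887 = 13.3 mA.
Collector loop: V_CE = V_CC − I_C·R_C = 14 − 13.3×0.47 = 7.75 V.
Since V_CE = 7.75 V > V_CE(sat) ≈ 0.2 V, the transistor is in the active region as assumed.

I_C ≈ 13 mA, V_CE ≈ 7.7 V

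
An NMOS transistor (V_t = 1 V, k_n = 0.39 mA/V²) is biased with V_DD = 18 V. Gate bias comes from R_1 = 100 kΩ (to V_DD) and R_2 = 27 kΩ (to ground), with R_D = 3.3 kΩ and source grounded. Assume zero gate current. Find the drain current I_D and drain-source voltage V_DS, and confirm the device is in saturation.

I_D ≈ 1.6 mA, V_DS ≈ 13 V

V_G = V_DD·R_2/(R_1+R_2) = 18×27/127 = 3.83 V. With the source grounded, V_GS = V_G = 3.83 V.
Assume saturation: I_D = (k_n/2)(V_GS − V_t)² = (0.39/2)×(3.83 − 1)² = 0.195×2.83² = 1.56 mA.
V_DS = V_DD − I_D·R_D = 18 − 1.56×3.3 = 12.9 V.
Saturation requires V_DS ≥ V_GS − V_t = 2.83 V; 12.9 ≥ 2.83 ✓.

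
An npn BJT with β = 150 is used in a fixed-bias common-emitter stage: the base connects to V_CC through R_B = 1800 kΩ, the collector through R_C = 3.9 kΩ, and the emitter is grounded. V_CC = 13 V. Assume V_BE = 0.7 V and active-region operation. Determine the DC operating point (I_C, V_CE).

Base loop: V_CC = I_B·R_B + V_BE, so I_B = (13 − 0.7)/1800 kΩ = 0.00683 mA.
In the active region I_C = β·I_B = 150 × 0.00683 = 1.03 mA.
Collector loop: V_CE = V_CC − I_C·R_C = 13 − 1.03×3.9 = 9 V.
Since V_CE = 9 V > V_CE(sat) ≈ 0.2 V, the transistor is in the active region as assumed.

I_C ≈ 1 mA, V_CE ≈ 9 V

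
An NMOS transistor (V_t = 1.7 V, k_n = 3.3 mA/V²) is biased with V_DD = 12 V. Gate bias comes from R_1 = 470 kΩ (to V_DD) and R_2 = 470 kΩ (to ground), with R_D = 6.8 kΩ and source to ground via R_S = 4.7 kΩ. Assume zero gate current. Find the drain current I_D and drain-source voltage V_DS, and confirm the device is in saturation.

V_G = V_DD·R_2/(R_1+R_2) = 12×470/940 = 6 V.
Assume saturation: I_D = (k_n/2)(V_GS − V_t)² with V_GS = V_G − I_D·R_S = 6 − 4.7·I_D.
Substituting gives 36.4·I_D² − 67.7·I_D + 30.5 = 0, with roots I_D = 0.77 or 1.09 mA.
The root I_D = 1.09 mA gives V_GS = 0.888 V ≤ V_t, so take I_D = 0.77 mA.
Then V_GS = 2.38 V and V_DS = V_DD − I_D(R_D+R_S) = 12 − 0.77×11.5 = 3.15 V.
Saturation requires V_DS ≥ V_GS − V_t = 0.683 V; 3.15 ≥ 0.683 ✓.

I_D ≈ 0.77 mA, V_DS ≈ 3.1 V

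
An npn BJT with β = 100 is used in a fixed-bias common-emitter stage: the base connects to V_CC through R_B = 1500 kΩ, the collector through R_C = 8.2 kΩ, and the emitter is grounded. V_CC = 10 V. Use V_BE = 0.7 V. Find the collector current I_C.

Base loop: V_CC = I_B·R_B + V_BE, so I_B = (10 − 0.7)/1500 kΩ = 0.0062 mA.
In the active region I_C = β·I_B = 100 × 0.0062 = 0.62 mA.
Collector loop: V_CE = V_CC − I_C·R_C = 10 − 0.62×8.2 = 4.92 V.
Since V_CE = 4.92 V > V_CE(sat) ≈ 0.2 V, the transistor is in the active region as assumed.

I_C ≈ 0.62 mA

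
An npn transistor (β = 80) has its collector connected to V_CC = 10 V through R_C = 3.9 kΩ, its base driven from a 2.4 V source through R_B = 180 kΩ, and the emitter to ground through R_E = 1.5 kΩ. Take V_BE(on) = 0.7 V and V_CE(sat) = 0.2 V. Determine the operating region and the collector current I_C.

Assume active. Base-emitter loop: I_B = (V_BB − V_BE)/(R_B + (β+1)R_E) = (2.4 − 0.7)/(180 + 81×1.5) = 0.00564 mA.
I_C = β·I_B = 80×0.00564 = 0.451 mA.
V_CE = V_CC − I_C·R_C − I_E·R_E = 10 − 0.451×3.9 − 0.457×1.5 = 7.56 V > V_CE(sat), so the active-region assumption holds.

active; I_C ≈ 0.45 mA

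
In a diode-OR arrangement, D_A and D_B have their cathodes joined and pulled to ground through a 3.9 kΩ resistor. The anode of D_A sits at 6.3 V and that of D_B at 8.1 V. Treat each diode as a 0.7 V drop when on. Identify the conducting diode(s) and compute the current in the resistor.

Only D_B conducts; I_R ≈ 1.9 mA

Assume both conduct. Then node N would need to be at both 6.3−0.7 = 5.6 V and 8.1−0.7 = 7.4 V, which is impossible.
Assume only D_B conducts: V_N = 8.1 − 0.7 = 7.4 V, so I_R = 7.4/3.9 = 1.9 mA.
Check D_A: its anode-to-cathode voltage is 6.3 − 7.4 = -1.1 V < 0.7 V, so it is off. The assumption is consistent.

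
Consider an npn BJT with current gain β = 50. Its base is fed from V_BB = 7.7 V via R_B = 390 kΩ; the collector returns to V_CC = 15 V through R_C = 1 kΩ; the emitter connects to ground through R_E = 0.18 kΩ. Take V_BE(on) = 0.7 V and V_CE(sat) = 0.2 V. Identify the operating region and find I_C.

active; I_C ≈ 0.88 mA

Assume active. Base-emitter loop: I_B = (V_BB − V_BE)/(R_B + (β+1)R_E) = (7.7 − 0.7)/(390 + 51×0.18) = 0.0175 mA.
I_C = β·I_B = 50×0.0175 = 0.877 mA.
V_CE = V_CC − I_C·R_C − I_E·R_E = 15 − 0.877×1 − 0.894×0.18 = 14 V > V_CE(sat), so the active-region assumption holds.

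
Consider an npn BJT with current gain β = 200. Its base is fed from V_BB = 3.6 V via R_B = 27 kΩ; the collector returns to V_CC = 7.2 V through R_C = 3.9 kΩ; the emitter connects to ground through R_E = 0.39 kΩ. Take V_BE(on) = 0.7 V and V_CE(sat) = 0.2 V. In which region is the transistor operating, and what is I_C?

saturation; I_C ≈ 1.6 mA

Assume active: I_B = (3.6 − 0.7)/(27 + 201×0.39) = 0.0275 mA, I_C = β·I_B = 5.5 mA.
Then V_CE = 7.2 − 5.5×3.9 − 5.53×0.39 = -16.4 V < 0.2 V — the active assumption fails.
Re-solve with V_CE = 0.2 V. KCL at the emitter: V_E/R_E = (V_BB−0.7−V_E)/R_B + (V_CC−0.2−V_E)/R_C, giving V_E = 0.666 V.
I_C = (V_CC − 0.2 − V_E)/R_C = (7 − 0.666)/3.9 = 1.62 mA.
Check: I_B = (2.9 − 0.666)/27 = 0.0828 mA, and β·I_B = 16.6 mA > I_C, confirming saturation.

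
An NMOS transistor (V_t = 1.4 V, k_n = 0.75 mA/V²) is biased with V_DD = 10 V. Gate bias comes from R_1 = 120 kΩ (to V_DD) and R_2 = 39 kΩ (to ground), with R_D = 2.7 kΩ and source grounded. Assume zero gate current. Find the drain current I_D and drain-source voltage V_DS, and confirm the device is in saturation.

I_D ≈ 0.42 mA, V_DS ≈ 8.9 V

V_G = V_DD·R_2/(R_1+R_2) = 10×39/159 = 2.45 V. With the source grounded, V_GS = V_G = 2.45 V.
Assume saturation: I_D = (k_n/2)(V_GS − V_t)² = (0.75/2)×(2.45 − 1.4)² = 0.375×1.05² = 0.416 mA.
V_DS = V_DD − I_D·R_D = 10 − 0.416×2.7 = 8.88 V.
Saturation requires V_DS ≥ V_GS − V_t = 1.05 V; 8.88 ≥ 1.05 ✓.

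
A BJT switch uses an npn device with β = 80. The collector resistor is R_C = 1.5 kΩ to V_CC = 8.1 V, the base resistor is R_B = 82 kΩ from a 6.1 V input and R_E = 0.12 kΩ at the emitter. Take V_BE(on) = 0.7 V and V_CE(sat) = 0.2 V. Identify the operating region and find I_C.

Assume active. Base-emitter loop: I_B = (V_BB − V_BE)/(R_B + (β+1)R_E) = (6.1 − 0.7)/(82 + 81×0.12) = 0.0589 mA.
I_C = β·I_B = 80×0.0589 = 4.71 mA.
V_CE = V_CC − I_C·R_C − I_E·R_E = 8.1 − 4.71×1.5 − 4.77×0.12 = 0.463 V > V_CE(sat), so the active-region assumption holds.

active; I_C ≈ 4.7 mA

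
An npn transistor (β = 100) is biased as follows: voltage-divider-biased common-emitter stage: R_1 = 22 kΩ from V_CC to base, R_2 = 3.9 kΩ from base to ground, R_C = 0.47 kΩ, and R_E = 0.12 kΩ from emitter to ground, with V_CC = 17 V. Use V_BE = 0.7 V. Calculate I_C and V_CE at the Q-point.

I_C ≈ 12 mA, V_CE ≈ 9.9 V

Thevenize the base divider: V_Th = V_CC·R_2/(R_1+R_2) = 17×3.9/25.9 = 2.56 V, R_Th = R_1‖R_2 = 3.31 kΩ.
Base-emitter loop: V_Th = I_B·R_Th + V_BE + (β+1)I_B·R_E, so I_B = (2.56 − 0.7) / (3.31 + 101×0.12) = 0.121 mA.
I_C = β·I_B = 100×0.121 = 12.1 mA, and I_E = (β+1)I_B = 12.2 mA.
V_CE = V_CC − I_C·R_C − I_E·R_E = 17 − 12.1×0.47 − 12.2×0.12 = 9.88 V.
V_CE = 9.88 V > 0.2 V confirms active-region operation.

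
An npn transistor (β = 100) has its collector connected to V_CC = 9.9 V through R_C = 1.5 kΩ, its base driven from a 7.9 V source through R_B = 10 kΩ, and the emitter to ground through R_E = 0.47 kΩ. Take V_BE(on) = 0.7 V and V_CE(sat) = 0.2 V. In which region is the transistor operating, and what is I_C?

saturation; I_C ≈ 4.8 mA

Assume active: I_B = (7.9 − 0.7)/(10 + 101×0.47) = 0.125 mA, I_C = β·I_B = 12.5 mA.
Then V_CE = 9.9 − 12.5×1.5 − 12.7×0.47 = -14.8 V < 0.2 V — the active assumption fails.
Re-solve with V_CE = 0.2 V. KCL at the emitter: V_E/R_E = (V_BB−0.7−V_E)/R_B + (V_CC−0.2−V_E)/R_C, giving V_E = 2.48 V.
I_C = (V_CC − 0.2 − V_E)/R_C = (9.7 − 2.48)/1.5 = 4.81 mA.
Check: I_B = (7.2 − 2.48)/10 = 0.472 mA, and β·I_B = 47.2 mA > I_C, confirming saturation.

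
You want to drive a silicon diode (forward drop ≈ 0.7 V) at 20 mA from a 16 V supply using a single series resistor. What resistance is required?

R ≈ 0.77 kΩ

The resistor drops V_S − V_D = 16 − 0.7 = 15.3 V at 20 mA.
R = 15.3 V / 20 mA = 0.765 kΩ.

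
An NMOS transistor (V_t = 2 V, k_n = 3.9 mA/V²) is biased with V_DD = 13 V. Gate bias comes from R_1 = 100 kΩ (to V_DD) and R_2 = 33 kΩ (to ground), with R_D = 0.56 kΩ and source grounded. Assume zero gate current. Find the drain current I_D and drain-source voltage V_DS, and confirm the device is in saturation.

I_D ≈ 2.9 mA, V_DS ≈ 11 V

V_G = V_DD·R_2/(R_1+R_2) = 13×33/133 = 3.23 V. With the source grounded, V_GS = V_G = 3.23 V.
Assume saturation: I_D = (k_n/2)(V_GS − V_t)² = (3.9/2)×(3.23 − 2)² = 1.95×1.23² = 2.93 mA.
V_DS = V_DD − I_D·R_D = 13 − 2.93×0.56 = 11.4 V.
Saturation requires V_DS ≥ V_GS − V_t = 1.23 V; 11.4 ≥ 1.23 ✓.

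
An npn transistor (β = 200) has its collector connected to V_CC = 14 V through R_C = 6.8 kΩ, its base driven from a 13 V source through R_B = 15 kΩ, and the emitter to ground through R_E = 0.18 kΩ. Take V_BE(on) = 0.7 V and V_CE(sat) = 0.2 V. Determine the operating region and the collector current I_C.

Assume active: I_B = (13 − 0.7)/(15 + 201×0.18) = 0.24 mA, I_C = β·I_B = 48.1 mA.
Then V_CE = 14 − 48.1×6.8 − 48.3×0.18 = -322 V < 0.2 V — the active assumption fails.
Re-solve with V_CE = 0.2 V. KCL at the emitter: V_E/R_E = (V_BB−0.7−V_E)/R_B + (V_CC−0.2−V_E)/R_C, giving V_E = 0.494 V.
I_C = (V_CC − 0.2 − V_E)/R_C = (13.8 − 0.494)/6.8 = 1.96 mA.
Check: I_B = (12.3 − 0.494)/15 = 0.787 mA, and β·I_B = 157 mA > I_C, confirming saturation.

saturation; I_C ≈ 2 mA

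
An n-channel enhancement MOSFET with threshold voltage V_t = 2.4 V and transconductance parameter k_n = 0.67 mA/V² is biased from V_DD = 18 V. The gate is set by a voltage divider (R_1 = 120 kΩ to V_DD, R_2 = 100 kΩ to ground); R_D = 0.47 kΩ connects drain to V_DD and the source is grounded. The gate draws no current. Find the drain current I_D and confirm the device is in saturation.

I_D ≈ 11 mA

V_G = V_DD·R_2/(R_1+R_2) = 18×100/220 = 8.18 V. With the source grounded, V_GS = V_G = 8.18 V.
Assume saturation: I_D = (k_n/2)(V_GS − V_t)² = (0.67/2)×(8.18 − 2.4)² = 0.335×5.78² = 11.2 mA.
V_DS = V_DD − I_D·R_D = 18 − 11.2×0.47 = 12.7 V.
Saturation requires V_DS ≥ V_GS − V_t = 5.78 V; 12.7 ≥ 5.78 ✓.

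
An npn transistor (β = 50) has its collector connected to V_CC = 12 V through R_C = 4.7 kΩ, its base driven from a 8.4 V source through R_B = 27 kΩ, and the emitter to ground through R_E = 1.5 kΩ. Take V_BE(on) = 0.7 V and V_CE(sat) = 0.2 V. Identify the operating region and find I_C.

saturation; I_C ≈ 1.9 mA

Assume active: I_B = (8.4 − 0.7)/(27 + 51×1.5) = 0.0744 mA, I_C = β·I_B = 3.72 mA.
Then V_CE = 12 − 3.72×4.7 − 3.79×1.5 = -11.2 V < 0.2 V — the active assumption fails.
Re-solve with V_CE = 0.2 V. KCL at the emitter: V_E/R_E = (V_BB−0.7−V_E)/R_B + (V_CC−0.2−V_E)/R_C, giving V_E = 3.05 V.
I_C = (V_CC − 0.2 − V_E)/R_C = (11.8 − 3.05)/4.7 = 1.86 mA.
Check: I_B = (7.7 − 3.05)/27 = 0.172 mA, and β·I_B = 8.61 mA > I_C, confirming saturation.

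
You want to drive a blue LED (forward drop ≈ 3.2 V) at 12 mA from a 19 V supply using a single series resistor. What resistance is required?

The resistor drops V_S − V_D = 19 − 3.2 = 15.8 V at 12 mA.
R = 15.8 V / 12 mA = 1.32 kΩ.

R ≈ 1.3 kΩ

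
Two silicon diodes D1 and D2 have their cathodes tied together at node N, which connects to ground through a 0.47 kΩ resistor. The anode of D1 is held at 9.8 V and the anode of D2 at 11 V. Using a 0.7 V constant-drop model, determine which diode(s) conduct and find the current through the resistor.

Assume both conduct. Then node N would need to be at both 9.8−0.7 = 9.1 V and 11−0.7 = 10.3 V, which is impossible.
Assume only D2 conducts: V_N = 11 − 0.7 = 10.3 V, so I_R = 10.3/0.47 = 21.9 mA.
Check D1: its anode-to-cathode voltage is 9.8 − 10.3 = -0.5 V < 0.7 V, so it is off. The assumption is consistent.

Only D2 conducts; I_R ≈ 22 mA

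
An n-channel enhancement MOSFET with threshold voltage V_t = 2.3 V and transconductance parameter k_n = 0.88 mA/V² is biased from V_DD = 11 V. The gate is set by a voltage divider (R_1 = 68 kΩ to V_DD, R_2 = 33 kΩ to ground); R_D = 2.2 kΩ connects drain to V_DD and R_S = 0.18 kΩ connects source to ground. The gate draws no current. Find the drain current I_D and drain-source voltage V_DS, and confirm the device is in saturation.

V_G = V_DD·R_2/(R_1+R_2) = 11×33/101 = 3.59 V.
Assume saturation: I_D = (k_n/2)(V_GS − V_t)² with V_GS = V_G − I_D·R_S = 3.59 − 0.18·I_D.
Substituting gives 0.0143·I_D² − 1.2·I_D + 0.737 = 0, with roots I_D = 0.616 or 83.9 mA.
The root I_D = 83.9 mA gives V_GS = -11.5 V ≤ V_t, so take I_D = 0.616 mA.
Then V_GS = 3.48 V and V_DS = V_DD − I_D(R_D+R_S) = 11 − 0.616×2.38 = 9.53 V.
Saturation requires V_DS ≥ V_GS − V_t = 1.18 V; 9.53 ≥ 1.18 ✓.

I_D ≈ 0.62 mA, V_DS ≈ 9.5 V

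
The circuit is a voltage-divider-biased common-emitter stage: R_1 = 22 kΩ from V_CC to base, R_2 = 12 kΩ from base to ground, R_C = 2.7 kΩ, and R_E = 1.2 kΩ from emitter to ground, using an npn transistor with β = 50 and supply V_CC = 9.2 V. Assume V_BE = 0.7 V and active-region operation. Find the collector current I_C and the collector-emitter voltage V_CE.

I_C ≈ 1.8 mA, V_CE ≈ 2 V

Thevenize the base divider: V_Th = V_CC·R_2/(R_1+R_2) = 9.2×12/34 = 3.25 V, R_Th = R_1‖R_2 = 7.76 kΩ.
Base-emitter loop: V_Th = I_B·R_Th + V_BE + (β+1)I_B·R_E, so I_B = (3.25 − 0.7) / (7.76 + 51×1.2) = 0.0369 mA.
I_C = β·I_B = 50×0.0369 = 1.85 mA, and I_E = (β+1)I_B = 1.88 mA.
V_CE = V_CC − I_C·R_C − I_E·R_E = 9.2 − 1.85×2.7 − 1.88×1.2 = 1.95 V.
V_CE = 1.95 V > 0.2 V confirms active-region operation.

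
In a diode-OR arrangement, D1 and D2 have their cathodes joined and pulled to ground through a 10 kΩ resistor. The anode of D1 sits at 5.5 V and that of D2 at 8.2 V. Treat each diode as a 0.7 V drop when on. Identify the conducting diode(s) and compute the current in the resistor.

Assume both conduct. Then node N would need to be at both 5.5−0.7 = 4.8 V and 8.2−0.7 = 7.5 V, which is impossible.
Assume only D2 conducts: V_N = 8.2 − 0.7 = 7.5 V, so I_R = 7.5/10 = 0.75 mA.
Check D1: its anode-to-cathode voltage is 5.5 − 7.5 = -2 V < 0.7 V, so it is off. The assumption is consistent.

Only D2 conducts; I_R ≈ 0.75 mA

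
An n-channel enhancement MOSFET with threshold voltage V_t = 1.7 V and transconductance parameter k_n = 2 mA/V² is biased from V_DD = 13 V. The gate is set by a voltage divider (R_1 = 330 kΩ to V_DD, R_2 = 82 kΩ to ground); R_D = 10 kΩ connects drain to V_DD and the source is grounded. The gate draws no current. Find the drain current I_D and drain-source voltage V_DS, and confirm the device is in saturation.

I_D ≈ 0.79 mA, V_DS ≈ 5.1 V

V_G = V_DD·R_2/(R_1+R_2) = 13×82/412 = 2.59 V. With the source grounded, V_GS = V_G = 2.59 V.
Assume saturation: I_D = (k_n/2)(V_GS − V_t)² = (2/2)×(2.59 − 1.7)² = 1×0.887² = 0.787 mA.
V_DS = V_DD − I_D·R_D = 13 − 0.787×10 = 5.13 V.
Saturation requires V_DS ≥ V_GS − V_t = 0.887 V; 5.13 ≥ 0.887 ✓.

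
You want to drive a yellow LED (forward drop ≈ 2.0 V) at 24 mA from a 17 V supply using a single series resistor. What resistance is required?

R ≈ 0.62 kΩ

The resistor drops V_S − V_D = 17 − 2.0 = 15 V at 24 mA.
R = 15 V / 24 mA = 0.625 kΩ.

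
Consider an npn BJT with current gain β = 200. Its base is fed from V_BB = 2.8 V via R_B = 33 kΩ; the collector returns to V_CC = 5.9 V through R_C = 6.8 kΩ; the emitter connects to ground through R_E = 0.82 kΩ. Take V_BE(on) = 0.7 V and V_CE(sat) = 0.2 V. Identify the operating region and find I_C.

saturation; I_C ≈ 0.74 mA

Assume active: I_B = (2.8 − 0.7)/(33 + 201×0.82) = 0.0106 mA, I_C = β·I_B = 2.12 mA.
Then V_CE = 5.9 − 2.12×6.8 − 2.13×0.82 = -10.3 V < 0.2 V — the active assumption fails.
Re-solve with V_CE = 0.2 V. KCL at the emitter: V_E/R_E = (V_BB−0.7−V_E)/R_B + (V_CC−0.2−V_E)/R_C, giving V_E = 0.646 V.
I_C = (V_CC − 0.2 − V_E)/R_C = (5.7 − 0.646)/6.8 = 0.743 mA.
Check: I_B = (2.1 − 0.646)/33 = 0.0441 mA, and β·I_B = 8.81 mA > I_C, confirming saturation.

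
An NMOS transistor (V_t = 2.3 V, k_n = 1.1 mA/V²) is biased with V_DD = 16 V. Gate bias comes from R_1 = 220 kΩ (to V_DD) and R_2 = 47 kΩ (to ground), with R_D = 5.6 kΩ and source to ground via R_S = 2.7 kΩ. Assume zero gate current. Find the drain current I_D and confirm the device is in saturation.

I_D ≈ 0.064 mA

V_G = V_DD·R_2/(R_1+R_2) = 16×47/267 = 2.82 V.
Assume saturation: I_D = (k_n/2)(V_GS − V_t)² with V_GS = V_G − I_D·R_S = 2.82 − 2.7·I_D.
Substituting gives 4.01·I_D² − 2.53·I_D + 0.147 = 0, with roots I_D = 0.0645 or 0.568 mA.
The root I_D = 0.568 mA gives V_GS = 1.28 V ≤ V_t, so take I_D = 0.0645 mA.
Then V_GS = 2.64 V and V_DS = V_DD − I_D(R_D+R_S) = 16 − 0.0645×8.3 = 15.5 V.
Saturation requires V_DS ≥ V_GS − V_t = 0.342 V; 15.5 ≥ 0.342 ✓.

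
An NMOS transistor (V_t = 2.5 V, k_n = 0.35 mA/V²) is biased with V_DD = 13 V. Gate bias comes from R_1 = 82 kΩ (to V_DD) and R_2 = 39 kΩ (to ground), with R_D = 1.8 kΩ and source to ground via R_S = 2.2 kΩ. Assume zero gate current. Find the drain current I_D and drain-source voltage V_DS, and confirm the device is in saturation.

V_G = V_DD·R_2/(R_1+R_2) = 13×39/121 = 4.19 V.
Assume saturation: I_D = (k_n/2)(V_GS − V_t)² with V_GS = V_G − I_D·R_S = 4.19 − 2.2·I_D.
Substituting gives 0.847·I_D² − 2.3·I_D + 0.5 = 0, with roots I_D = 0.238 or 2.48 mA.
The root I_D = 2.48 mA gives V_GS = -1.26 V ≤ V_t, so take I_D = 0.238 mA.
Then V_GS = 3.67 V and V_DS = V_DD − I_D(R_D+R_S) = 13 − 0.238×4 = 12 V.
Saturation requires V_DS ≥ V_GS − V_t = 1.17 V; 12 ≥ 1.17 ✓.

I_D ≈ 0.24 mA, V_DS ≈ 12 V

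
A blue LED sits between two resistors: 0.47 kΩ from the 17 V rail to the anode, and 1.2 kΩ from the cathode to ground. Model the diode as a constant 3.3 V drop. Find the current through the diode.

I ≈ 8.2 mA

The two resistors are in series with the diode, so KVL gives 17 = I·0.47 + 3.3 + I·1.2.
I = (17 − 3.3) / (0.47 + 1.2) kΩ = 13.7 / 1.67 = 8.2 mA.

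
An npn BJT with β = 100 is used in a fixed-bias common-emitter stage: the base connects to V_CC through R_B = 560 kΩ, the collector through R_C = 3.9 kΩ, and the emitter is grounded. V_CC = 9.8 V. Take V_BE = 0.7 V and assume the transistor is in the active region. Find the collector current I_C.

I_C ≈ 1.6 mA

Base loop: V_CC = I_B·R_B + V_BE, so I_B = (9.8 − 0.7)/560 kΩ = 0.0163 mA.
In the active region I_C = β·I_B = 100 × 0.0163 = 1.63 mA.
Collector loop: V_CE = V_CC − I_C·R_C = 9.8 − 1.63×3.9 = 3.46 V.
Since V_CE = 3.46 V > V_CE(sat) ≈ 0.2 V, the transistor is in the active region as assumed.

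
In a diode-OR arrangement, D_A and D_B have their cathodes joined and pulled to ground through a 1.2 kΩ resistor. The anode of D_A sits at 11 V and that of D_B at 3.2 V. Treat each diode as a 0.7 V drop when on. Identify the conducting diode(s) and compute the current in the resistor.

Assume both conduct. Then node N would need to be at both 11−0.7 = 10.3 V and 3.2−0.7 = 2.5 V, which is impossible.
Assume only D_A conducts: V_N = 11 − 0.7 = 10.3 V, so I_R = 10.3/1.2 = 8.58 mA.
Check D_B: its anode-to-cathode voltage is 3.2 − 10.3 = -7.1 V < 0.7 V, so it is off. The assumption is consistent.

Only D_A conducts; I_R ≈ 8.6 mA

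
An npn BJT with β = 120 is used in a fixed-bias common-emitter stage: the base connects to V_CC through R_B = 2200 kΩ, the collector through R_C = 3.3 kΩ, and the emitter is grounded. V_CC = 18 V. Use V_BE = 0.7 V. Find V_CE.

Base loop: V_CC = I_B·R_B + V_BE, so I_B = (18 − 0.7)/2200 kΩ = 0.00786 mA.
In the active region I_C = β·I_B = 120 × 0.00786 = 0.944 mA.
Collector loop: V_CE = V_CC − I_C·R_C = 18 − 0.944×3.3 = 14.9 V.
Since V_CE = 14.9 V > V_CE(sat) ≈ 0.2 V, the transistor is in the active region as assumed.

V_CE ≈ 15 V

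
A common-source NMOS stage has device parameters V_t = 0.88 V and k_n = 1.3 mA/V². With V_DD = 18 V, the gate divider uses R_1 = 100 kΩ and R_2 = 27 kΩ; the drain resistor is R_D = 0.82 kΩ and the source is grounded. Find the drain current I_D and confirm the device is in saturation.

V_G = V_DD·R_2/(R_1+R_2) = 18×27/127 = 3.83 V. With the source grounded, V_GS = V_G = 3.83 V.
Assume saturation: I_D = (k_n/2)(V_GS − V_t)² = (1.3/2)×(3.83 − 0.88)² = 0.65×2.95² = 5.64 mA.
V_DS = V_DD − I_D·R_D = 18 − 5.64×0.82 = 13.4 V.
Saturation requires V_DS ≥ V_GS − V_t = 2.95 V; 13.4 ≥ 2.95 ✓.

I_D ≈ 5.6 mA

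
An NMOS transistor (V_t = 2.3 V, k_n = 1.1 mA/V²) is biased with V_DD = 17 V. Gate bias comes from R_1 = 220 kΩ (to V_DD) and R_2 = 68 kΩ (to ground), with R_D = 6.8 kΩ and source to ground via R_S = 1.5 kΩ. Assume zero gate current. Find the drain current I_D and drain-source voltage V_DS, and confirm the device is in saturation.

I_D ≈ 0.5 mA, V_DS ≈ 13 V

V_G = V_DD·R_2/(R_1+R_2) = 17×68/288 = 4.01 V.
Assume saturation: I_D = (k_n/2)(V_GS − V_t)² with V_GS = V_G − I_D·R_S = 4.01 − 1.5·I_D.
Substituting gives 1.24·I_D² − 3.83·I_D + 1.62 = 0, with roots I_D = 0.504 or 2.59 mA.
The root I_D = 2.59 mA gives V_GS = 0.13 V ≤ V_t, so take I_D = 0.504 mA.
Then V_GS = 3.26 V and V_DS = V_DD − I_D(R_D+R_S) = 17 − 0.504×8.3 = 12.8 V.
Saturation requires V_DS ≥ V_GS − V_t = 0.958 V; 12.8 ≥ 0.958 ✓.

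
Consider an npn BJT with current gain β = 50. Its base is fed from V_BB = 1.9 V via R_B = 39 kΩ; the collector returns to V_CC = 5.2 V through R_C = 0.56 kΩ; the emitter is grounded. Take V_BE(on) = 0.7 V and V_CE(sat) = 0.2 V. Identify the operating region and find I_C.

active; I_C ≈ 1.5 mA

Assume active. Base-emitter loop: I_B = (V_BB − V_BE)/R_B = (1.9 − 0.7)/39 = 0.0308 mA.
I_C = β·I_B = 50×0.0308 = 1.54 mA.
V_CE = V_CC − I_C·R_C = 5.2 − 1.54×0.56 = 4.34 V > V_CE(sat), so the active-region assumption holds.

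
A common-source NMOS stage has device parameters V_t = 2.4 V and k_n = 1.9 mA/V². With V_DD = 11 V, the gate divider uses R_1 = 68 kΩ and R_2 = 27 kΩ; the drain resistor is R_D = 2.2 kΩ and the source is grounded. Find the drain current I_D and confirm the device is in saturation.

V_G = V_DD·R_2/(R_1+R_2) = 11×27/95 = 3.13 V. With the source grounded, V_GS = V_G = 3.13 V.
Assume saturation: I_D = (k_n/2)(V_GS − V_t)² = (1.9/2)×(3.13 − 2.4)² = 0.95×0.726² = 0.501 mA.
V_DS = V_DD − I_D·R_D = 11 − 0.501×2.2 = 9.9 V.
Saturation requires V_DS ≥ V_GS − V_t = 0.726 V; 9.9 ≥ 0.726 ✓.

I_D ≈ 0.5 mA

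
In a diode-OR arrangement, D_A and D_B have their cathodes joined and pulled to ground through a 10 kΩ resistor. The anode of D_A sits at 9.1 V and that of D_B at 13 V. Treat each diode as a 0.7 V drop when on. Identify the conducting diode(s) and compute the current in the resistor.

Assume both conduct. Then node N would need to be at both 9.1−0.7 = 8.4 V and 13−0.7 = 12.3 V, which is impossible.
Assume only D_B conducts: V_N = 13 − 0.7 = 12.3 V, so I_R = 12.3/10 = 1.23 mA.
Check D_A: its anode-to-cathode voltage is 9.1 − 12.3 = -3.2 V < 0.7 V, so it is off. The assumption is consistent.

Only D_B conducts; I_R ≈ 1.2 mA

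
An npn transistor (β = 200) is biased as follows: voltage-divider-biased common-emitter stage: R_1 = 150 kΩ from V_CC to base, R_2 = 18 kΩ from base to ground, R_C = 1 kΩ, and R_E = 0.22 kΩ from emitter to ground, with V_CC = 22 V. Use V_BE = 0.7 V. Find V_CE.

V_CE ≈ 15 V

Thevenize the base divider: V_Th = V_CC·R_2/(R_1+R_2) = 22×18/168 = 2.36 V, R_Th = R_1‖R_2 = 16.1 kΩ.
Base-emitter loop: V_Th = I_B·R_Th + V_BE + (β+1)I_B·R_E, so I_B = (2.36 − 0.7) / (16.1 + 201×0.22) = 0.0275 mA.
I_C = β·I_B = 200×0.0275 = 5.5 mA, and I_E = (β+1)I_B = 5.52 mA.
V_CE = V_CC − I_C·R_C − I_E·R_E = 22 − 5.5×1 − 5.52×0.22 = 15.3 V.
V_CE = 15.3 V > 0.2 V confirms active-region operation.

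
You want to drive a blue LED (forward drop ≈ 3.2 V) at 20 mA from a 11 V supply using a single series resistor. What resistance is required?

The resistor drops V_S − V_D = 11 − 3.2 = 7.8 V at 20 mA.
R = 7.8 V / 20 mA = 0.39 kΩ.

R ≈ 0.39 kΩ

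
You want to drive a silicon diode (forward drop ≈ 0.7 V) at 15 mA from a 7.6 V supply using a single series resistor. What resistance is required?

R ≈ 0.46 kΩ

The resistor drops V_S − V_D = 7.6 − 0.7 = 6.9 V at 15 mA.
R = 6.9 V / 15 mA = 0.46 kΩ.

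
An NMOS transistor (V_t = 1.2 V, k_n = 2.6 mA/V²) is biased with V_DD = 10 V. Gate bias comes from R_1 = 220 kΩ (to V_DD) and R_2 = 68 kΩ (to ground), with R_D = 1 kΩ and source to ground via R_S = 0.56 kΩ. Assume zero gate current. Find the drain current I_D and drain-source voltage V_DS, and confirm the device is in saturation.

V_G = V_DD·R_2/(R_1+R_2) = 10×68/288 = 2.36 V.
Assume saturation: I_D = (k_n/2)(V_GS − V_t)² with V_GS = V_G − I_D·R_S = 2.36 − 0.56·I_D.
Substituting gives 0.408·I_D² − 2.69·I_D + 1.75 = 0, with roots I_D = 0.733 or 5.87 mA.
The root I_D = 5.87 mA gives V_GS = -0.924 V ≤ V_t, so take I_D = 0.733 mA.
Then V_GS = 1.95 V and V_DS = V_DD − I_D(R_D+R_S) = 10 − 0.733×1.56 = 8.86 V.
Saturation requires V_DS ≥ V_GS − V_t = 0.751 V; 8.86 ≥ 0.751 ✓.

I_D ≈ 0.73 mA, V_DS ≈ 8.9 V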